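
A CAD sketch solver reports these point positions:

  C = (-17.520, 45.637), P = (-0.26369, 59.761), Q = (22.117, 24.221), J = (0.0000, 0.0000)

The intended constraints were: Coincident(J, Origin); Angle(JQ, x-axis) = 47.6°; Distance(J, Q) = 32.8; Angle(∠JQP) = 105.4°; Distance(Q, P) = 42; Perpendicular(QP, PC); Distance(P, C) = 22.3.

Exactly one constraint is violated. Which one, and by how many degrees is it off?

Perpendicular(QP, PC) — off by 7.10°.

J = (0.00, 0.00) ✓; JQ at 47.60° ✓; |JQ| = 32.80 ✓; ∠JQP = 105.4° ✓; |QP| = 42.00 ✓; ∠(QP, PC) = 97.10° ✗; |PC| = 22.30 ✓.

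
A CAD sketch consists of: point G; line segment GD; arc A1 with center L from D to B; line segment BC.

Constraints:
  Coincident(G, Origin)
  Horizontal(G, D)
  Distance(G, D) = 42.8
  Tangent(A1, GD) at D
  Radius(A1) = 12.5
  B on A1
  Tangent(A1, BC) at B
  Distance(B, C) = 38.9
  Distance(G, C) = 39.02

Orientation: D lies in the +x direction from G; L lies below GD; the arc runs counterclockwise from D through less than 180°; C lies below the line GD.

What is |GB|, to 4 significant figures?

32.93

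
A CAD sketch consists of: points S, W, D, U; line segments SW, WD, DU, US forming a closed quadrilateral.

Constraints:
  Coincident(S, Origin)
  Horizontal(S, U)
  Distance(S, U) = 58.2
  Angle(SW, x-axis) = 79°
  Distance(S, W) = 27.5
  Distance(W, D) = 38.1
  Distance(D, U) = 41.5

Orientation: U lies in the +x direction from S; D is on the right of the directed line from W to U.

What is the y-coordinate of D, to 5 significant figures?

-9.0158

Checks: |SU| = 58.20 ✓; |SW| = 27.50 ✓; |WD| = 38.10 ✓; |DU| = 41.50 ✓.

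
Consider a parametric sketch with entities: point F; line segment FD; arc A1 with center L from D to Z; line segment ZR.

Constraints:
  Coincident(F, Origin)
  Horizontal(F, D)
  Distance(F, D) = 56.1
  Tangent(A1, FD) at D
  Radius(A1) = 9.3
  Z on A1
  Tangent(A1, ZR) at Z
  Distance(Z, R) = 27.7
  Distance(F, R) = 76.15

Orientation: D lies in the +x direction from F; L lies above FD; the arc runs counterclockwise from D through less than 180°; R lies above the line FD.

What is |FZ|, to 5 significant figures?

65.978

Checks: |LD| = 9.300 ✓; |LZ| = 9.300 ✓; ∠(LZ, ZR) = 90.00° ✓; |ZR| = 27.70 ✓; |FR| = 76.15 ✓.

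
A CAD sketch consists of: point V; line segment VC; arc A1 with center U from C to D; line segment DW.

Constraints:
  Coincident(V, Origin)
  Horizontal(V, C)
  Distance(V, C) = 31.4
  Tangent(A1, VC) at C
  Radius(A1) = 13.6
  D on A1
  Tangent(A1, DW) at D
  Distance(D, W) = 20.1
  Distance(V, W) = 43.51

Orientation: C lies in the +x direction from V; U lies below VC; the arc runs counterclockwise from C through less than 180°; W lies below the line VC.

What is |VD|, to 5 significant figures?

25.086

V is at the origin; VC is horizontal with |VC| = 31.4 and C on the +x side, so C = (31.400, 0.0000). Tangency of A1 to VC means the radius UC is perpendicular to VC, so U = C + (0, -13.6) = (31.400, -13.600). Since UD ⟂ DW (tangency), |UW| = √(13.6² + 20.1²) = 24.269 regardless of where D sits on A1. So W lies on both circle(V, 43.51) and circle(U, 24.269); the below-VC intersection is W = (23.572, -36.572). D is the foot of the tangent from W: D = (18.280, -17.181).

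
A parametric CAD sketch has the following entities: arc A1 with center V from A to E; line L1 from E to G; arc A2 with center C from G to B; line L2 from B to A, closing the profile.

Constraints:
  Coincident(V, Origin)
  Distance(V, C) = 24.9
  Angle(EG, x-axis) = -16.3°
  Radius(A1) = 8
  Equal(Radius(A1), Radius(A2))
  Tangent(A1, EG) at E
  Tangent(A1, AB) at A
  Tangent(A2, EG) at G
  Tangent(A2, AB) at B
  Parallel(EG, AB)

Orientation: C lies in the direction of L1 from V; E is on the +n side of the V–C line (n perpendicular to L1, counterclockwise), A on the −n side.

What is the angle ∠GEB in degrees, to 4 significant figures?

32.72°

The slot axis is L1's direction at -16.3°, so u = (cos -16.3°, sin -16.3°) = (0.9598, -0.2807) and n = (−sin -16.3°, cos -16.3°) = (0.2807, 0.9598). V is at the origin and C lies 24.9 along u from V, so C = 24.9·u = (23.90, -6.989). Tangency of A1 to both parallel lines with radius 8.0 puts E and A at V ± 8.0·n: E = (2.245, 7.678), A = (-2.245, -7.678). Equal radii place G and B the same way about C: G = C + 8.0·n = (26.14, 0.6898), B = C − 8.0·n = (21.65, -14.67). Then cos ∠GEB = EG·EB / (|EG||EB|), giving 32.72°.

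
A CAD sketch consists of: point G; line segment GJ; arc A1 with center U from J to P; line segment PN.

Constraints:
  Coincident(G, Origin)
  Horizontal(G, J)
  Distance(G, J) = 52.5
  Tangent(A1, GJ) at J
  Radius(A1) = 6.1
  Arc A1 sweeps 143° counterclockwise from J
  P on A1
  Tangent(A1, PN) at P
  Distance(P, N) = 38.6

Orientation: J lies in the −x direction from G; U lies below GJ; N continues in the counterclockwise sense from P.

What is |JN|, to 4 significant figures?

43.67

On A1, J sits at bearing 90° from U; a 143° counterclockwise sweep puts P at bearing 233°, so P = U + 6.1·(cos 233°, sin 233°) = (-56.17, -10.97). A1 meets PN tangentially, so UP is at right angles to PN, so PN runs along (−sin 233°, cos 233°); with |PN| = 38.6, N = (-25.34, -34.20). Then |JN| = |N − J| = 43.67.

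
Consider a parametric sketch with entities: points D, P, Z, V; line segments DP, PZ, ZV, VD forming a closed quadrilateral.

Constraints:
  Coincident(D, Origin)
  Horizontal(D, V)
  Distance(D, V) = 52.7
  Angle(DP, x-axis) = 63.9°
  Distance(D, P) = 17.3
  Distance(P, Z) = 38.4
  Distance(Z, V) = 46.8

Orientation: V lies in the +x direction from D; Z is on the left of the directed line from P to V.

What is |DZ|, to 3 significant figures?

55.1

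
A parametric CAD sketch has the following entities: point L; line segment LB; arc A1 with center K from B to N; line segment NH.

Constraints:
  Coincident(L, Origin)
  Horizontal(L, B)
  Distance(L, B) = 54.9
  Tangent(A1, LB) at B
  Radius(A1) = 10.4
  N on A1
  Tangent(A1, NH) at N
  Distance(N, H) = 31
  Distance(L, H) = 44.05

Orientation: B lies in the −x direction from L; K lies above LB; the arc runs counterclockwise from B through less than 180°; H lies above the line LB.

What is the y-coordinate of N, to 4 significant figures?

5.168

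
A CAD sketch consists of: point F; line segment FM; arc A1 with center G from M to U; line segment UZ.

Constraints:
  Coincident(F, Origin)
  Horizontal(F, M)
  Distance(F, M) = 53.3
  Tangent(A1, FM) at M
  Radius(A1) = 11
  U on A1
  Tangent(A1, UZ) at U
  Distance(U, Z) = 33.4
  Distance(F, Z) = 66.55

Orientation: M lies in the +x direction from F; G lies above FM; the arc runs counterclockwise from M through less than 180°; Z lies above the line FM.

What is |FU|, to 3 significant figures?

65.1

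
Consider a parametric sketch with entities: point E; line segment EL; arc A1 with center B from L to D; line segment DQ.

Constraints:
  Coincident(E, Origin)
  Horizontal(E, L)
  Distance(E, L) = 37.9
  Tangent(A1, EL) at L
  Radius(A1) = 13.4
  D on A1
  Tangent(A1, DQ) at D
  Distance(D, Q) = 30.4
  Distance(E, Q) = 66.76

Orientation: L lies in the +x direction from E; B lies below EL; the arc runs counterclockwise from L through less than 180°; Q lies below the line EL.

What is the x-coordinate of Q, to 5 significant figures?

49.860

E is at the origin; EL is horizontal with |EL| = 37.9 and L on the +x side, so L = (37.900, 0.0000). The tangent condition forces BL to be normal to EL, so B = L + (0, -13.4) = (37.900, -13.400). Since BD ⟂ DQ (tangency), |BQ| = √(13.4² + 30.4²) = 33.222 regardless of where D sits on A1. So Q lies on both circle(E, 66.76) and circle(B, 33.222); the below-EL intersection is Q = (49.860, -44.395). D is the foot of the tangent from Q: D = (28.406, -22.857).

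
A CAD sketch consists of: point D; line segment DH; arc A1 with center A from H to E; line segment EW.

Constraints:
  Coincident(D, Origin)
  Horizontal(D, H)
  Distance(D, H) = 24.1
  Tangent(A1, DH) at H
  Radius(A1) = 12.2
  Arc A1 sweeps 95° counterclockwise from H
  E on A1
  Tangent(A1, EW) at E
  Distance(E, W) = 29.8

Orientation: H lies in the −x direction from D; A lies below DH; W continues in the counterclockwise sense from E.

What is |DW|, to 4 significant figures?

54.57

D is at the origin; DH is horizontal with |DH| = 24.1 and H on the −x side, so H = (-24.10, 0.000). The tangent condition forces AH to be normal to DH, so A = H + (0, -12.2) = (-24.10, -12.20). On A1, H sits at bearing 90° from A; a 95° counterclockwise sweep puts E at bearing 185°, so E = A + 12.2·(cos 185°, sin 185°) = (-36.25, -13.26). Since A1 is tangent to EW there, AE ⟂ EW, so EW runs along (−sin 185°, cos 185°); with |EW| = 29.8, W = (-33.66, -42.95). Then |DW| = |W − D| = 54.57.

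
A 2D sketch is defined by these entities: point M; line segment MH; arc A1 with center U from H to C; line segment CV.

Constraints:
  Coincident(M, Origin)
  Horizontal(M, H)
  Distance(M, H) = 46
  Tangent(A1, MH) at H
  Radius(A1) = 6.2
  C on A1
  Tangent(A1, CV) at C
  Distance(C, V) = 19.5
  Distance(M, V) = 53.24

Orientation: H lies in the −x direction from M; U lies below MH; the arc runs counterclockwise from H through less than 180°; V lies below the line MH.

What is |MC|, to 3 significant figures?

52.5

M is at the origin; MH is horizontal with |MH| = 46.0 and H on the −x side, so H = (-46.0, 0.00). Since A1 is tangent to MH there, UH ⟂ MH, so U = H + (0, -6.2) = (-46.0, -6.20). Since UC ⟂ CV (tangency), |UV| = √(6.2² + 19.5²) = 20.5 regardless of where C sits on A1. So V lies on both circle(M, 53.24) and circle(U, 20.5); the below-MH intersection is V = (-46.1, -26.7). C is the foot of the tangent from V: C = (-51.9, -8.05).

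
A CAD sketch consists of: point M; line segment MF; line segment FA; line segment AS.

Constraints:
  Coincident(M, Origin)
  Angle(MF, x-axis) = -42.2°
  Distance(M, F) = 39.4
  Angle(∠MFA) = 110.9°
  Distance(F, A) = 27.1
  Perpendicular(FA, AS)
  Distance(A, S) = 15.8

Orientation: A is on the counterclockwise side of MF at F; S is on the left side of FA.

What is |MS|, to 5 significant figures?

46.207

M is at the origin; MF runs at -42.2° with length 39.4, so F = 39.4·(cos -42.2°, sin -42.2°) = (29.188, -26.466). ∠MFA = 110.9°, so FA runs at -42.2° + (180° − 110.9°) = 26.900° from the x-axis; with |FA| = 27.1, A = F + 27.1·(cos 26.900°, sin 26.900°) = (53.355, -14.205). The perpendicularity gives AS at right angles to FA; with |AS| = 15.8 on the left of FA, S = A + 15.8·(-0.45243, 0.89180) = (46.207, -0.11441). Then |MS| = |S − M| = 46.207.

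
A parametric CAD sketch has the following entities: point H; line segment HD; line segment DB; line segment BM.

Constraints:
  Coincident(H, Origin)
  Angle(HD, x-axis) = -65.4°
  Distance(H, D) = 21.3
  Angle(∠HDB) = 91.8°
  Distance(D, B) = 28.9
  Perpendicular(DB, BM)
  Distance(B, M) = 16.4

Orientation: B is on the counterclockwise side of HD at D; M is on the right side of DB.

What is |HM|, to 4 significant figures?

47.90

∠HDB = 91.8°, so DB runs at -65.4° + (180° − 91.8°) = 22.80° from the x-axis; with |DB| = 28.9, B = D + 28.9·(cos 22.80°, sin 22.80°) = (35.51, -8.168). DB is perpendicular to BM; with |BM| = 16.4 on the right of DB, M = B + 16.4·(0.3875, -0.9219) = (41.86, -23.29). Then |HM| = |M − H| = 47.90.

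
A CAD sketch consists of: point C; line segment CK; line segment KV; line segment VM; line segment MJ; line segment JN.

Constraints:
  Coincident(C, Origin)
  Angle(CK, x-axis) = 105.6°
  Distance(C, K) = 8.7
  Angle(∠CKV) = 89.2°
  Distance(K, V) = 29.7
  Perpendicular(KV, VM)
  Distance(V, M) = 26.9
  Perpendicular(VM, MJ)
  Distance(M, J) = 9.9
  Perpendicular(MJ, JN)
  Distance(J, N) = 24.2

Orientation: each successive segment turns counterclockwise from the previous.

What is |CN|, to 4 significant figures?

20.57

VM ⟂ MJ, so MJ runs at 16.40°; with |MJ| = 9.9, J = (-13.74, -23.02). MJ is perpendicular to JN, so JN runs at 106.4°; with |JN| = 24.2, N = (-20.57, 0.1990). Then |CN| = |N − C| = 20.57.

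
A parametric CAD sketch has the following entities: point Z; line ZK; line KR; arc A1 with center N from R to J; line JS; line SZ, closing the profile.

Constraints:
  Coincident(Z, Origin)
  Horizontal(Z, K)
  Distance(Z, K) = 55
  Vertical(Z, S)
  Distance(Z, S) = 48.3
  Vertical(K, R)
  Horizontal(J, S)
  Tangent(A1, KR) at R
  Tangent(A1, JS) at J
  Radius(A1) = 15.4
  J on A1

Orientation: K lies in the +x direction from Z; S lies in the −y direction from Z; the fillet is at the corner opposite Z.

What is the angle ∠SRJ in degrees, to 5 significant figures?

29.358°

Z is at the origin; ZK is horizontal with |ZK| = 55.0 and K on the +x side, so K = (55.000, 0.0000). Z and S share the same x with |ZS| = 48.3 and S on the −y side, so S = (0.0000, -48.300). The virtual corner opposite Z is at (55.000, -48.300). The tangent condition forces NR to be normal to KR and A1 meets JS tangentially, so NJ is at right angles to JS, with radius 15.4, so the center N sits 15.4 in from both sides at N = (39.600, -32.900). That places the tangent points at R = (55.000, -32.900) on KR and J = (39.600, -48.300) on JS. Then cos ∠SRJ = RS·RJ / (|RS||RJ|), giving 29.358°.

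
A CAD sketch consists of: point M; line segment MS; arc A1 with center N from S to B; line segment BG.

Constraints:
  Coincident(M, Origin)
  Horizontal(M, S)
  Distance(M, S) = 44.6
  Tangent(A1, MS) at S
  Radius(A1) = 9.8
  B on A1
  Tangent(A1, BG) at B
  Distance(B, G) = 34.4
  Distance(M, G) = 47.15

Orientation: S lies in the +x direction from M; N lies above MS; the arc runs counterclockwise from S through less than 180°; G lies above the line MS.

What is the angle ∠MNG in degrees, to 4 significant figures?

69.55°

M is at the origin; MS is horizontal with |MS| = 44.6 and S on the +x side, so S = (44.60, 0.000). A1 meets MS tangentially, so NS is at right angles to MS, so N = S + (0, 9.8) = (44.60, 9.800). Since NB ⟂ BG (tangency), |NG| = √(9.8² + 34.4²) = 35.77 regardless of where B sits on A1. So G lies on both circle(M, 47.15) and circle(N, 35.77); the above-MS intersection is G = (25.20, 39.85). B is the foot of the tangent from G: B = (51.06, 17.17).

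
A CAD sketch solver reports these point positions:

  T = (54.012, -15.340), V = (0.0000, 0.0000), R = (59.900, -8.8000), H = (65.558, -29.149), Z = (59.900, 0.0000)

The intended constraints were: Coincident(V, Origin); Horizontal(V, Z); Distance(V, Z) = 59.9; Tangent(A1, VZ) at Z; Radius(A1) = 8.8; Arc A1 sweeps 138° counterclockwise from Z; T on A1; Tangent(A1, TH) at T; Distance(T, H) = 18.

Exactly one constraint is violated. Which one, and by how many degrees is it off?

Tangent(A1, TH) at T — off by 8.10°.

V = (0.00, 0.00) ✓; V.y = 0.00, Z.y = 0.00 ✓; |VZ| = 59.90 ✓; ∠(RZ, ZV) = 90.00° ✓; |RZ| = 8.800 ✓; bearing(R→T) − bearing(R→Z) = 138.0° ✓; |RT| = 8.800 ✓; ∠(RT, TH) = 98.10° ✗; |TH| = 18.00 ✓.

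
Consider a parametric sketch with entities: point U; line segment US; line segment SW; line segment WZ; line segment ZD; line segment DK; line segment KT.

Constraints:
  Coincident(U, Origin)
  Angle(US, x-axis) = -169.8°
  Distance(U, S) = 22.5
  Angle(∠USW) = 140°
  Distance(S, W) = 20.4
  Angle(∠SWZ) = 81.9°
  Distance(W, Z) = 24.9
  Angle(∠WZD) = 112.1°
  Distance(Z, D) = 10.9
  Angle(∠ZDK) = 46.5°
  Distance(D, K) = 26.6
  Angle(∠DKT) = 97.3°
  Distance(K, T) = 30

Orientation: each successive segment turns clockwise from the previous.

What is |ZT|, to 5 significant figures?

31.658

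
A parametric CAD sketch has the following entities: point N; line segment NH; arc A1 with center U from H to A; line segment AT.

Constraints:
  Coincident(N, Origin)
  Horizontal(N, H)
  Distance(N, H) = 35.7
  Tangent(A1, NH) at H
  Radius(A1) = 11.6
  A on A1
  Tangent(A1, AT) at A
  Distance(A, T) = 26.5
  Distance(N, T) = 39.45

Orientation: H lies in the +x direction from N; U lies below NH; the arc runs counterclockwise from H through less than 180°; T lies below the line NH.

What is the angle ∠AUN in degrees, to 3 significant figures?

5.13°

Checks: ∠(UH, HN) = 90.00° ✓; |UH| = 11.60 ✓; |UA| = 11.60 ✓; ∠(UA, AT) = 90.00° ✓; |AT| = 26.50 ✓; |NT| = 39.45 ✓.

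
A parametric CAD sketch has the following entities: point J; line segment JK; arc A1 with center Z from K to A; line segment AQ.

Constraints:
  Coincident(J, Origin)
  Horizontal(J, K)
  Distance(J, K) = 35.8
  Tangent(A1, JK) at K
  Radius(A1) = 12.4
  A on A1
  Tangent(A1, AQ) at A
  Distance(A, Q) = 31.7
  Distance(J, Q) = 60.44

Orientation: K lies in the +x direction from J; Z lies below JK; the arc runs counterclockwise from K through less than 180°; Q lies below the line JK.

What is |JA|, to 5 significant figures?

30.526

Checks: ∠(ZK, KJ) = 90.00° ✓; |ZK| = 12.40 ✓; |ZA| = 12.40 ✓; ∠(ZA, AQ) = 90.00° ✓; |AQ| = 31.70 ✓; |JQ| = 60.44 ✓.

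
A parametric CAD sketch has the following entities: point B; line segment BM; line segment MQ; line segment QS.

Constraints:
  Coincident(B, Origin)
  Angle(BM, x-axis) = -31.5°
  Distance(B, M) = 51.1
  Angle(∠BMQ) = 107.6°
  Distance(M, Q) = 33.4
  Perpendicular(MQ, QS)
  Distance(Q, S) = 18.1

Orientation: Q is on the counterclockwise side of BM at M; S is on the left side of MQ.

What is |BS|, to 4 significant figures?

57.65

B is at the origin; BM runs at -31.5° with length 51.1, so M = 51.1·(cos -31.5°, sin -31.5°) = (43.57, -26.70). ∠BMQ = 107.6°, so MQ runs at -31.5° + (180° − 107.6°) = 40.90° from the x-axis; with |MQ| = 33.4, Q = M + 33.4·(cos 40.90°, sin 40.90°) = (68.82, -4.831). MQ is perpendicular to QS; with |QS| = 18.1 on the left of MQ, S = Q + 18.1·(-0.6547, 0.7559) = (56.96, 8.850). Then |BS| = |S − B| = 57.65.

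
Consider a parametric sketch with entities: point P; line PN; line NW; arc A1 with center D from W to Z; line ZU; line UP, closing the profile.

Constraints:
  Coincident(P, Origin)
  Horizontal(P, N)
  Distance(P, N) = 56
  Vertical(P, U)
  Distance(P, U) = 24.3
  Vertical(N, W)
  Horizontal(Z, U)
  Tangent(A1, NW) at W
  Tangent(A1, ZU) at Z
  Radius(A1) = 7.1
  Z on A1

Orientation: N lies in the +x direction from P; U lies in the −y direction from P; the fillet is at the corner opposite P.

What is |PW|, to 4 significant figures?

58.58

P is at the origin; P and N share the same y with |PN| = 56.0 and N on the +x side, so N = (56.00, 0.000). PU is vertical with |PU| = 24.3 and U on the −y side, so U = (0.000, -24.30). The virtual corner opposite P is at (56.00, -24.30). Tangency of A1 to NW means the radius DW is perpendicular to NW and since A1 is tangent to ZU there, DZ ⟂ ZU, with radius 7.1, so the center D sits 7.1 in from both sides at D = (48.90, -17.20). That places the tangent points at W = (56.00, -17.20) on NW and Z = (48.90, -24.30) on ZU. Then |PW| = |W − P| = 58.58.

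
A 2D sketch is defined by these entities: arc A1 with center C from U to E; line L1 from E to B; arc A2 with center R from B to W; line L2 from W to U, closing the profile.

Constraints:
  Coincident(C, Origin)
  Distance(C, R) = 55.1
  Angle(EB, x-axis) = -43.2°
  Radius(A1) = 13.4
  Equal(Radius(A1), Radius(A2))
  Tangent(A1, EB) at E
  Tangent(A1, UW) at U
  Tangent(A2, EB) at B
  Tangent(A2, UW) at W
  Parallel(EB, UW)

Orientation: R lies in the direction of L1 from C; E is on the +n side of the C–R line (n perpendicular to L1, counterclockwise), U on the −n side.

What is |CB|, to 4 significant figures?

56.71

The slot axis is L1's direction at -43.2°, so u = (cos -43.2°, sin -43.2°) = (0.7290, -0.6845) and n = (−sin -43.2°, cos -43.2°) = (0.6845, 0.7290). C is at the origin and R lies 55.1 along u from C, so R = 55.1·u = (40.17, -37.72). Tangency of A1 to both parallel lines with radius 13.4 puts E and U at C ± 13.4·n: E = (9.173, 9.768), U = (-9.173, -9.768). Equal radii place B and W the same way about R: B = R + 13.4·n = (49.34, -27.95), W = R − 13.4·n = (30.99, -47.49). Then |CB| = |B − C| = 56.71.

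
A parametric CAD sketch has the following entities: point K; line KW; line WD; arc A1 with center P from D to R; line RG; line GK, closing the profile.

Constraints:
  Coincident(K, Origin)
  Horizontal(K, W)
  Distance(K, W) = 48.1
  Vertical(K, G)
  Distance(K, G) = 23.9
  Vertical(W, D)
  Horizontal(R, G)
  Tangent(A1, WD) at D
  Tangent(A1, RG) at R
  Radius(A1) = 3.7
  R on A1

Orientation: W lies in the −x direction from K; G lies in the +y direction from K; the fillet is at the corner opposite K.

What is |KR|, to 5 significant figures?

50.424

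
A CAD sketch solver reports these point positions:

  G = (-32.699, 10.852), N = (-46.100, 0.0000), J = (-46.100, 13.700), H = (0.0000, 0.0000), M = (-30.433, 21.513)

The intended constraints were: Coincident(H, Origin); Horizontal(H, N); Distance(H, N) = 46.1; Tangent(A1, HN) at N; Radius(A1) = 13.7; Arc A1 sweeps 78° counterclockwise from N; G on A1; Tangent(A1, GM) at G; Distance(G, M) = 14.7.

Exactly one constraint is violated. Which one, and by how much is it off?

Distance(G, M) = 14.7 — off by 3.80.

H = (0.00, 0.00) ✓; H.y = 0.00, N.y = 0.00 ✓; |HN| = 46.10 ✓; ∠(JN, NH) = 90.00° ✓; |JN| = 13.70 ✓; bearing(J→G) − bearing(J→N) = 78.00° ✓; |JG| = 13.70 ✓; ∠(JG, GM) = 90.00° ✓; |GM| = 10.90 ✗.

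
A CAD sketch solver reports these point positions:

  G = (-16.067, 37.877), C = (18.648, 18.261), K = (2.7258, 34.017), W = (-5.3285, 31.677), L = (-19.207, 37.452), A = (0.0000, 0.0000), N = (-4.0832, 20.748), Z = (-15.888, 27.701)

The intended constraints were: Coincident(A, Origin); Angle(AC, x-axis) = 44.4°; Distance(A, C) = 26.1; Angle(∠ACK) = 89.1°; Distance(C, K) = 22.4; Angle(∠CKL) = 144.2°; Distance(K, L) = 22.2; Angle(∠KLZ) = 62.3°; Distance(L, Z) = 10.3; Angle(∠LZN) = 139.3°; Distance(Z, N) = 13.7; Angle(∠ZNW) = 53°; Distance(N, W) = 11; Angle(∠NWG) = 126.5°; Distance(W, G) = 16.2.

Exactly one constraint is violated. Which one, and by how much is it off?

Distance(W, G) = 16.2 — off by 3.80.

A = (0.00, 0.00) ✓; AC at 44.40° ✓; |AC| = 26.10 ✓; ∠ACK = 89.10° ✓; |CK| = 22.40 ✓; ∠CKL = 144.2° ✓; |KL| = 22.20 ✓; ∠KLZ = 62.30° ✓; |LZ| = 10.30 ✓; ∠LZN = 139.3° ✓; |ZN| = 13.70 ✓; ∠ZNW = 53.00° ✓; |NW| = 11.00 ✓; ∠NWG = 126.5° ✓; |WG| = 12.40 ✗.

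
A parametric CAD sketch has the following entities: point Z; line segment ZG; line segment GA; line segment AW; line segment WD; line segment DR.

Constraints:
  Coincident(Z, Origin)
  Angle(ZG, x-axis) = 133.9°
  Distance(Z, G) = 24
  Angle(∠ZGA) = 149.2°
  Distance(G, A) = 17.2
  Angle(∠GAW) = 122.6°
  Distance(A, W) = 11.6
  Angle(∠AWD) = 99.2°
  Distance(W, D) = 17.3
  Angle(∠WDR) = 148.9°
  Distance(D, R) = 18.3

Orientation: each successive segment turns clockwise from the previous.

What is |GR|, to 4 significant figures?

25.79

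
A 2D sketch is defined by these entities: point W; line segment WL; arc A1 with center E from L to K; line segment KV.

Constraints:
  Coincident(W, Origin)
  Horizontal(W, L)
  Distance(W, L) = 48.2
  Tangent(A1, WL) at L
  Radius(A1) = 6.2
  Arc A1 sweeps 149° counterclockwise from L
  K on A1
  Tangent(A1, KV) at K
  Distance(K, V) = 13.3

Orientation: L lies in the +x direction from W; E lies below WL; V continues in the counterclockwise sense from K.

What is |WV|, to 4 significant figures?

59.32

On A1, L sits at bearing 90° from E; a 149° counterclockwise sweep puts K at bearing 239°, so K = E + 6.2·(cos 239°, sin 239°) = (45.01, -11.51). A1 meets KV tangentially, so EK is at right angles to KV, so KV runs along (−sin 239°, cos 239°); with |KV| = 13.3, V = (56.41, -18.36). Then |WV| = |V − W| = 59.32.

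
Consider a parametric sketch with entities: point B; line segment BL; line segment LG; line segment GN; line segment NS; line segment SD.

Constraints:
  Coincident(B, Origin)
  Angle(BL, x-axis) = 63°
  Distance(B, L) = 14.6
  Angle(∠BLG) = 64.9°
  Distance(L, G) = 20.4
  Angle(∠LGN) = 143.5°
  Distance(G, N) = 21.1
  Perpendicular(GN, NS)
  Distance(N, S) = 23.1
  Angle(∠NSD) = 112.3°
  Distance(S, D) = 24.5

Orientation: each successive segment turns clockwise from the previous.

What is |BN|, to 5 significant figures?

31.175

B is at the origin; BL runs at 63.0° with length 14.6, so L = (6.6283, 13.009). ∠BLG = 64.9° gives LG at -52.100° from the x-axis; with |LG| = 20.4, G = (19.160, -3.0886). ∠LGN = 143.5° gives GN at -88.600° from the x-axis; with |GN| = 21.1, N = (19.675, -24.182). Then |BN| = |N − B| = 31.175.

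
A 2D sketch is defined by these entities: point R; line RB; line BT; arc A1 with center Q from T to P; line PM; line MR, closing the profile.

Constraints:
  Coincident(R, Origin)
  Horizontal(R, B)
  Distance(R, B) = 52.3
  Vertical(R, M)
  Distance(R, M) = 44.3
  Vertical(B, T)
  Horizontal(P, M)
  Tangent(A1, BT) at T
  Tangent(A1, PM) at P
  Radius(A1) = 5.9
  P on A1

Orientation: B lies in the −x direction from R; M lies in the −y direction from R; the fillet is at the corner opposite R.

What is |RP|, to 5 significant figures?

64.152

R is at the origin; RB is horizontal with |RB| = 52.3 and B on the −x side, so B = (-52.300, 0.0000). RM is vertical with |RM| = 44.3 and M on the −y side, so M = (0.0000, -44.300). The virtual corner opposite R is at (-52.300, -44.300). Since A1 is tangent to BT there, QT ⟂ BT and the tangent condition forces QP to be normal to PM, with radius 5.9, so the center Q sits 5.9 in from both sides at Q = (-46.400, -38.400). That places the tangent points at T = (-52.300, -38.400) on BT and P = (-46.400, -44.300) on PM. Then |RP| = |P − R| = 64.152.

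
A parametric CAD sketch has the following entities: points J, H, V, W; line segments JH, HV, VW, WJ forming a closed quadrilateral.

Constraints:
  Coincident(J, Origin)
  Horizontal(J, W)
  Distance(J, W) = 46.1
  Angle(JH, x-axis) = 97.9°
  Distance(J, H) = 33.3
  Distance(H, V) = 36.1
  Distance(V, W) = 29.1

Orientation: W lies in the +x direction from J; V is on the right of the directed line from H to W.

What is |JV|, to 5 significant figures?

17.838

J is at the origin; JW is horizontal with |JW| = 46.1 and W in +x, so W = (46.1, 0). JH runs at 97.9° with |JH| = 33.3, so H = (-4.5769, 32.984). V is determined by |HV| = 36.1 and |VW| = 29.1 together: it lies at the intersection of circle(H, 36.1) and circle(W, 29.1). With |HW| = 60.466, the foot of the radical line on HW is 34.007 from H and the perpendicular offset is √(36.1² − 34.007²) = 12.114. Taking the right-of-HW solution: V = (17.317, 4.2805).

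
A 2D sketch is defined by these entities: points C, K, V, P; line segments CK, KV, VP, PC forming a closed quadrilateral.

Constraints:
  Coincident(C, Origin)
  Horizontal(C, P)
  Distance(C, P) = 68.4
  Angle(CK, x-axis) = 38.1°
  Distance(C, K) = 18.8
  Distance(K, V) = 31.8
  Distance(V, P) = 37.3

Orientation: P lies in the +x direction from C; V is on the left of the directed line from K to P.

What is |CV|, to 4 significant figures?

50.45

Checks: |KV| = 31.80 ✓; |VP| = 37.30 ✓.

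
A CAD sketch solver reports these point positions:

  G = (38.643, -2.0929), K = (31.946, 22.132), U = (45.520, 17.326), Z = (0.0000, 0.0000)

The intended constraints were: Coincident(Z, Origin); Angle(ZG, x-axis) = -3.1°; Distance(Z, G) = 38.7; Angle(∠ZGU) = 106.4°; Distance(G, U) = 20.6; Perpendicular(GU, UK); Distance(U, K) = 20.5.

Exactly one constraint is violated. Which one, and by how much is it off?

Distance(U, K) = 20.5 — off by 6.10.

Z = (0.00, 0.00) ✓; ZG at -3.100° ✓; |ZG| = 38.70 ✓; ∠ZGU = 106.4° ✓; |GU| = 20.60 ✓; ∠(GU, UK) = 90.00° ✓; |UK| = 14.40 ✗.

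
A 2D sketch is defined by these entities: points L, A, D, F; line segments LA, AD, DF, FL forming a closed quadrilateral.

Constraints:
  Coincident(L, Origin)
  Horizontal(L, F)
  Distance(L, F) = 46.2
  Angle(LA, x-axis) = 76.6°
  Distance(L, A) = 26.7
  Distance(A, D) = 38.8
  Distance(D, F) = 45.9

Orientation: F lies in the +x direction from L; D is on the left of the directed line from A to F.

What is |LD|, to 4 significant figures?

60.37

Checks: |LF| = 46.20 ✓; |LA| = 26.70 ✓; |AD| = 38.80 ✓; |DF| = 45.90 ✓.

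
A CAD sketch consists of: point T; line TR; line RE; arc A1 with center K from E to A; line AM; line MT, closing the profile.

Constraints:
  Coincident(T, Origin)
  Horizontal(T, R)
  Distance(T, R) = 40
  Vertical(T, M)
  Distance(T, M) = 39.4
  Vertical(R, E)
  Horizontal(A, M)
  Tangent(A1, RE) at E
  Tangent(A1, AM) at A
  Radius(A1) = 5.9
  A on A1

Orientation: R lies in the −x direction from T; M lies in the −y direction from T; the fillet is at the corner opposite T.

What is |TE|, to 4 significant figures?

52.18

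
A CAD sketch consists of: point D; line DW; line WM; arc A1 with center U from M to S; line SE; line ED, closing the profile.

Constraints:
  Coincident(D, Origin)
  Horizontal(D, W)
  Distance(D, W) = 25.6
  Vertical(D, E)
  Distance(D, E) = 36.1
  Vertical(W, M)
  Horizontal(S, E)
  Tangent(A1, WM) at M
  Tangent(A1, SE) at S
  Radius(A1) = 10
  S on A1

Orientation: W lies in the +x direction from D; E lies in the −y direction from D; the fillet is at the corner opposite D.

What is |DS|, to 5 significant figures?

39.326

D is at the origin; D and W share the same y with |DW| = 25.6 and W on the +x side, so W = (25.600, 0.0000). D and E share the same x with |DE| = 36.1 and E on the −y side, so E = (0.0000, -36.100). The virtual corner opposite D is at (25.600, -36.100). Tangency of A1 to WM means the radius UM is perpendicular to WM and since A1 is tangent to SE there, US ⟂ SE, with radius 10.0, so the center U sits 10.0 in from both sides at U = (15.600, -26.100). That places the tangent points at M = (25.600, -26.100) on WM and S = (15.600, -36.100) on SE. Then |DS| = |S − D| = 39.326.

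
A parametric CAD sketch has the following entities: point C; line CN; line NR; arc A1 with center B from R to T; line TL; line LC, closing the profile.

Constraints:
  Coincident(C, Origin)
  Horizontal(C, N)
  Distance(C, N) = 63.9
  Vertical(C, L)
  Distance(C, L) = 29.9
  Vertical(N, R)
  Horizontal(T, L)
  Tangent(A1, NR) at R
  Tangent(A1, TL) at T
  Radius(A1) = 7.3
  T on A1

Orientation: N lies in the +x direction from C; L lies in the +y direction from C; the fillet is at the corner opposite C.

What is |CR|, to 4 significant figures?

67.78

C is at the origin; C and N share the same y with |CN| = 63.9 and N on the +x side, so N = (63.90, 0.000). CL is vertical with |CL| = 29.9 and L on the +y side, so L = (0.000, 29.90). The virtual corner opposite C is at (63.90, 29.90). A1 meets NR tangentially, so BR is at right angles to NR and tangency of A1 to TL means the radius BT is perpendicular to TL, with radius 7.3, so the center B sits 7.3 in from both sides at B = (56.60, 22.60). That places the tangent points at R = (63.90, 22.60) on NR and T = (56.60, 29.90) on TL. Then |CR| = |R − C| = 67.78.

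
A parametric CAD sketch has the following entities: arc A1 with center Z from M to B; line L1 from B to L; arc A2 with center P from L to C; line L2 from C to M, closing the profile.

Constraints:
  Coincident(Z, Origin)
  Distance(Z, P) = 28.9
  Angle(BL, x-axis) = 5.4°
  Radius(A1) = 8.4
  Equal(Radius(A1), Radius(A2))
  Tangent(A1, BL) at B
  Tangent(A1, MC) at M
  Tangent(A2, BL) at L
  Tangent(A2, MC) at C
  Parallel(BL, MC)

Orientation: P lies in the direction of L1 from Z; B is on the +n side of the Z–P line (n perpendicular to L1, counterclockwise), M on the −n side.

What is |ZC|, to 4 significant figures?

30.10

The slot axis is L1's direction at 5.4°, so u = (cos 5.4°, sin 5.4°) = (0.9956, 0.09411) and n = (−sin 5.4°, cos 5.4°) = (-0.09411, 0.9956). Z is at the origin and P lies 28.9 along u from Z, so P = 28.9·u = (28.77, 2.720). Tangency of A1 to both parallel lines with radius 8.4 puts B and M at Z ± 8.4·n: B = (-0.7905, 8.363), M = (0.7905, -8.363). Equal radii place L and C the same way about P: L = P + 8.4·n = (27.98, 11.08), C = P − 8.4·n = (29.56, -5.643). Then |ZC| = |C − Z| = 30.10.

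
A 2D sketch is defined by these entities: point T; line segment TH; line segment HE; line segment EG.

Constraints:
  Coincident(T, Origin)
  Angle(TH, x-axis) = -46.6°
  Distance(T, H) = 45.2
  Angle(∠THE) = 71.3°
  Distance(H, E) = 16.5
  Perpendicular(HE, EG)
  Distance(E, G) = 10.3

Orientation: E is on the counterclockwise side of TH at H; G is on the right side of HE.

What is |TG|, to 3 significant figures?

53.2

T is at the origin; TH runs at -46.6° with length 45.2, so H = 45.2·(cos -46.6°, sin -46.6°) = (31.1, -32.8). ∠THE = 71.3°, so HE runs at -46.6° + (180° − 71.3°) = 62.1° from the x-axis; with |HE| = 16.5, E = H + 16.5·(cos 62.1°, sin 62.1°) = (38.8, -18.3). The perpendicularity gives EG at right angles to HE; with |EG| = 10.3 on the right of HE, G = E + 10.3·(0.884, -0.468) = (47.9, -23.1). Then |TG| = |G − T| = 53.2.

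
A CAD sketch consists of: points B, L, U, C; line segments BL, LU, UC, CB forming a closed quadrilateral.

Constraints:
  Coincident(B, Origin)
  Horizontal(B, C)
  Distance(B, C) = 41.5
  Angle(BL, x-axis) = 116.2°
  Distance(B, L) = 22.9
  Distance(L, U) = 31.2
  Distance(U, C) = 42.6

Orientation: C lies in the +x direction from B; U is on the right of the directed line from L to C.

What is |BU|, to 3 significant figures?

9.02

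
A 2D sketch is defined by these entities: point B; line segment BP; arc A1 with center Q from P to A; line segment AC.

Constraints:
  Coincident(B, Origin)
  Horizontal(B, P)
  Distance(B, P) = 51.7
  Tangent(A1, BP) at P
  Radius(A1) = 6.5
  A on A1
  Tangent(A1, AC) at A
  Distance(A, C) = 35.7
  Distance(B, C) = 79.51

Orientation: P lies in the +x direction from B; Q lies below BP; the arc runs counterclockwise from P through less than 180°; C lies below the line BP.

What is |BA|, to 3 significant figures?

48.0

Checks: B = (0.00, 0.00) ✓; ∠(QP, PB) = 90.00° ✓; |QP| = 6.500 ✓; |QA| = 6.500 ✓; ∠(QA, AC) = 90.00° ✓; |AC| = 35.70 ✓; |BC| = 79.51 ✓.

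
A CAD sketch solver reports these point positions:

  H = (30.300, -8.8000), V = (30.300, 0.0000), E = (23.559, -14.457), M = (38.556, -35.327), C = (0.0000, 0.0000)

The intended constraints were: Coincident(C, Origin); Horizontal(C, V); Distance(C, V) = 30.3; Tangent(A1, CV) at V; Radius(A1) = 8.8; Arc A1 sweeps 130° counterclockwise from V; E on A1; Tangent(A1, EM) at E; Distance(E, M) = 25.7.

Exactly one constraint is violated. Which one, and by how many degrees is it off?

Tangent(A1, EM) at E — off by 4.30°.

C = (0.00, 0.00) ✓; C.y = 0.00, V.y = 0.00 ✓; |CV| = 30.30 ✓; ∠(HV, VC) = 90.00° ✓; |HV| = 8.800 ✓; bearing(H→E) − bearing(H→V) = 130.0° ✓; |HE| = 8.800 ✓; ∠(HE, EM) = 94.30° ✗; |EM| = 25.70 ✓.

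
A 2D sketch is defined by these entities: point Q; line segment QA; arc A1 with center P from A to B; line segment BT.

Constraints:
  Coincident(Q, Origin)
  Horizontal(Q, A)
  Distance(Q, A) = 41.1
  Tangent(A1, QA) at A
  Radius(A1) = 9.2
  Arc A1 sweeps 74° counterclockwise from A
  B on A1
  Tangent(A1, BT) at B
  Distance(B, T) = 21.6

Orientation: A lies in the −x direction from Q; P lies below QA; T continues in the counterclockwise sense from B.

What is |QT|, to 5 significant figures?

62.264

Q is at the origin; Q and A share the same y with |QA| = 41.1 and A on the −x side, so A = (-41.100, 0.0000). A1 meets QA tangentially, so PA is at right angles to QA, so P = A + (0, -9.2) = (-41.100, -9.2000). On A1, A sits at bearing 90° from P; a 74° counterclockwise sweep puts B at bearing 164°, so B = P + 9.2·(cos 164°, sin 164°) = (-49.944, -6.6641). Tangency of A1 to BT means the radius PB is perpendicular to BT, so BT runs along (−sin 164°, cos 164°); with |BT| = 21.6, T = (-55.897, -27.427). Then |QT| = |T − Q| = 62.264.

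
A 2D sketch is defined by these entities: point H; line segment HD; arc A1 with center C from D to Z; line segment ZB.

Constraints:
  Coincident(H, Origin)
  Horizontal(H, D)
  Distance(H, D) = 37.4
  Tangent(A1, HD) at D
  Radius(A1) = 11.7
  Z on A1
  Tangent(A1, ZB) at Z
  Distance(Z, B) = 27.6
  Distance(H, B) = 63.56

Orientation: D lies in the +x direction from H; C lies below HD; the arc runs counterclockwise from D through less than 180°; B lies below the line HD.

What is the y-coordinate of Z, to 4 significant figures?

-20.49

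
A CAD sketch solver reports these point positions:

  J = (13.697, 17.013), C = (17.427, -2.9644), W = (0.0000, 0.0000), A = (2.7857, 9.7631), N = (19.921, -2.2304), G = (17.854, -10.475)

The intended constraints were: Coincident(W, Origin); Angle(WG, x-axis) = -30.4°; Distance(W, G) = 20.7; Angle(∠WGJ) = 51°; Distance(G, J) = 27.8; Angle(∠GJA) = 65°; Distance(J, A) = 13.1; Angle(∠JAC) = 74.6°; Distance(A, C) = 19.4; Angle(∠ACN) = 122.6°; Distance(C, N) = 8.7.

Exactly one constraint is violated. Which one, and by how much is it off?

Distance(C, N) = 8.7 — off by 6.10.

W = (0.00, 0.00) ✓; WG at -30.40° ✓; |WG| = 20.70 ✓; ∠WGJ = 51.00° ✓; |GJ| = 27.80 ✓; ∠GJA = 65.00° ✓; |JA| = 13.10 ✓; ∠JAC = 74.60° ✓; |AC| = 19.40 ✓; ∠ACN = 122.6° ✓; |CN| = 2.600 ✗.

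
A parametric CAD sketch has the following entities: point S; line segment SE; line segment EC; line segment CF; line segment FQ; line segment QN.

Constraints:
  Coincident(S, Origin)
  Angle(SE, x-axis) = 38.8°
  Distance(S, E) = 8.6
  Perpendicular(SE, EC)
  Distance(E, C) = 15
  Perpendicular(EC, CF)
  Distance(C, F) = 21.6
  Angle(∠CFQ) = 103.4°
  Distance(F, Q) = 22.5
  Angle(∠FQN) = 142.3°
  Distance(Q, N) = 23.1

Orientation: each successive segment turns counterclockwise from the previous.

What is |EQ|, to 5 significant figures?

27.685

S is at the origin; SE runs at 38.8° with length 8.6, so E = (6.7023, 5.3888). SE ⟂ EC, so EC runs at 128.80°; with |EC| = 15.0, C = (-2.6968, 17.079). The perpendicularity gives CF at right angles to EC, so CF runs at -141.20°; with |CF| = 21.6, F = (-19.530, 3.5442). ∠CFQ = 103.4° gives FQ at -64.600° from the x-axis; with |FQ| = 22.5, Q = (-9.8794, -16.781). Then |EQ| = |Q − E| = 27.685.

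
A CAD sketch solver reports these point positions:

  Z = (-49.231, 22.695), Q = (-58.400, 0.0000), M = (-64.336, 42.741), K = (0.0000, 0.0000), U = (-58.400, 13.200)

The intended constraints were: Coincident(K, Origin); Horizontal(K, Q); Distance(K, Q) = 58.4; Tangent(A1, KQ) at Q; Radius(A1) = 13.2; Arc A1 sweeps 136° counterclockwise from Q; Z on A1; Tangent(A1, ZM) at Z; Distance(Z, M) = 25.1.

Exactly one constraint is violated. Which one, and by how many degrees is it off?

Tangent(A1, ZM) at Z — off by 9.00°.

K = (0.00, 0.00) ✓; K.y = 0.00, Q.y = 0.00 ✓; |KQ| = 58.40 ✓; ∠(UQ, QK) = 90.00° ✓; |UQ| = 13.20 ✓; bearing(U→Z) − bearing(U→Q) = 136.0° ✓; |UZ| = 13.20 ✓; ∠(UZ, ZM) = 99.00° ✗; |ZM| = 25.10 ✓.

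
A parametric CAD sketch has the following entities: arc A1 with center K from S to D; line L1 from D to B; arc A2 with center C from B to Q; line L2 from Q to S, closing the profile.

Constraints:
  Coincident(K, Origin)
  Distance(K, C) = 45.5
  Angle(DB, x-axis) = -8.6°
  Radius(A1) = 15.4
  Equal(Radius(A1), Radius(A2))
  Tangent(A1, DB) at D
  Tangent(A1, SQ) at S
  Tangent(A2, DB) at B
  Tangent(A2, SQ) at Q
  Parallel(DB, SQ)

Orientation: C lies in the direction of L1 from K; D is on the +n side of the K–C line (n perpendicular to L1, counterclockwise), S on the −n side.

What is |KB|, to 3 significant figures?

48.0

The slot axis is L1's direction at -8.6°, so u = (cos -8.6°, sin -8.6°) = (0.989, -0.150) and n = (−sin -8.6°, cos -8.6°) = (0.150, 0.989). K is at the origin and C lies 45.5 along u from K, so C = 45.5·u = (45.0, -6.80). Tangency of A1 to both parallel lines with radius 15.4 puts D and S at K ± 15.4·n: D = (2.30, 15.2), S = (-2.30, -15.2). Equal radii place B and Q the same way about C: B = C + 15.4·n = (47.3, 8.42), Q = C − 15.4·n = (42.7, -22.0). Then |KB| = |B − K| = 48.0.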